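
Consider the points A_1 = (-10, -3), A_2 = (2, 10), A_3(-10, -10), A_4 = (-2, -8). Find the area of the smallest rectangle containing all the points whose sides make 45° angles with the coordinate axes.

In coordinates u = x + y, v = x − y the rectangle is axis-aligned; the map (x,y)→(u,v) scales areas by 2.
u-values: -13, 12, -20, -10; range = 12 − (-20) = 32.
v-values: -7, -8, 0, 6; range = 6 − (-8) = 14.
Area = (32 × 14) / 2 = 224.

224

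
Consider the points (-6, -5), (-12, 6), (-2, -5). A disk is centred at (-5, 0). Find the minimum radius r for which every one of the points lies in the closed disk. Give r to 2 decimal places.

9.22

The required radius is the distance from (-5, 0) to the farthest point.
Squared distances: 26, 85, 34.
Maximum is 85, attained at (-12, 6).
r = √85 ≈ 9.22.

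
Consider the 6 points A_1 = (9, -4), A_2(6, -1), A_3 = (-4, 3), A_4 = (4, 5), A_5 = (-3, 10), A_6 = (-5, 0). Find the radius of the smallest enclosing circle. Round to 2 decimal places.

9.22

A smallest enclosing disk is always determined by at most three of the input points on its boundary.
The farthest pair is A_1–A_5 with squared distance 340. The circle on this segment as diameter has centre (3, 3) and r² = 340/4 = 85.
Check A_2: distance² to centre = 25 ≤ 85, so it lies inside.
All remaining points lie in this disk, and no smaller disk contains both endpoints, so this is the minimum enclosing circle.
r = √85 ≈ 9.22.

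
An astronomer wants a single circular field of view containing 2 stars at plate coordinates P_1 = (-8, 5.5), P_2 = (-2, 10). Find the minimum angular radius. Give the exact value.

3.75

The smallest circle enclosing two points has them as diameter endpoints.
Centre = midpoint = (-5, 7.75); r² = |P_1P_2|²/4 = 56.25/4 = 14.0625.
r = √(14.0625) = 3.75.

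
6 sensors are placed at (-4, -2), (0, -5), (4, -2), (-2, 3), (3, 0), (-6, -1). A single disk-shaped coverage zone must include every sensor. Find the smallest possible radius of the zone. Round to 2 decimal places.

By Welzl's lemma the MEC is supported by two points (diametrically opposite) or three points (on a circumcircle).
The farthest pair is (4, -2)–(-6, -1) with squared distance 101. The circle on this segment as diameter has centre (-1, -1.5) and r² = 101/4 = 25.25.
Check (-4, -2): distance² to centre = 9.25 ≤ 25.25, so it lies inside.
All remaining points lie in this disk, and no smaller disk contains both endpoints, so this is the minimum enclosing circle.
r = √(25.25) ≈ 5.02.

5.02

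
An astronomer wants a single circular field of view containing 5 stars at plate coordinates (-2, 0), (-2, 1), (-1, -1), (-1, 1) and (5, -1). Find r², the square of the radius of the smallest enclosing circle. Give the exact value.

The farthest pair is (-2, 1)–(5, -1) with squared distance 53. The circle on this segment as diameter has centre (1.5, 0) and r² = 53/4 = 13.25.
Check (-2, 0): distance² to centre = 12.25 ≤ 13.25, so it lies inside.
All remaining points lie in this disk, and no smaller disk contains both endpoints, so this is the minimum enclosing circle.

13.25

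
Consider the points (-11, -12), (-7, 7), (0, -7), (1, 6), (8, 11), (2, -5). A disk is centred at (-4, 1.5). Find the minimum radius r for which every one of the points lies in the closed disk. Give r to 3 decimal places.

15.305

The required radius is the distance from (-4, 1.5) to the farthest point.
Squared distances: 231.25, 39.25, 88.25, 45.25, 234.25, 78.25.
Maximum is 234.25, attained at (8, 11).
r = √(234.25) ≈ 15.305.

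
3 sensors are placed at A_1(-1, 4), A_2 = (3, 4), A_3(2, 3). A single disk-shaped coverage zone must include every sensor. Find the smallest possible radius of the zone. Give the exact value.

Side lengths²: A_1A_2² = 16, A_1A_3² = 10, A_2A_3² = 2.
Since A_1A_2² = 16 ≥ 10 + 2 = 12, the angle opposite A_1A_2 is not acute, so the smallest enclosing circle has A_1A_2 as diameter.
Centre = midpoint of A_1A_2 = (1, 4), r² = 16/4 = 4.
r = √4 = 2.

2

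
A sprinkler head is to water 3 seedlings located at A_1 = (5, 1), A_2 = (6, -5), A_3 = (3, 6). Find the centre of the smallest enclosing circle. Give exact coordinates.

(4.5, 0.5)

Side lengths²: A_1A_2² = 37, A_1A_3² = 29, A_2A_3² = 130.
Since A_2A_3² = 130 ≥ 37 + 29 = 66, the angle opposite A_2A_3 is not acute, so the smallest enclosing circle has A_2A_3 as diameter.
Centre = midpoint of A_2A_3 = (4.5, 0.5), r² = 130/4 = 32.5.
Centre = (4.5, 0.5).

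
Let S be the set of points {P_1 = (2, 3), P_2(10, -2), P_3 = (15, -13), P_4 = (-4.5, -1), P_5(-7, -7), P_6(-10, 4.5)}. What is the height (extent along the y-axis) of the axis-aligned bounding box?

17.5

max y = 4.5, min y = -13, so height = 17.5.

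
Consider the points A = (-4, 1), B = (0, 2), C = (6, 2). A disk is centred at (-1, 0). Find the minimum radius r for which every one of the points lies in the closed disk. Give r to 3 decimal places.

7.280

The required radius is the distance from (-1, 0) to the farthest point.
Squared distances: 10, 5, 53.
Maximum is 53, attained at C.
r = √53 ≈ 7.280.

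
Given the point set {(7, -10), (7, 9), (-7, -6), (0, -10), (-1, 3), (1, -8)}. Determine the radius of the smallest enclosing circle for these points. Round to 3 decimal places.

The minimum enclosing circle of a finite set is fixed by two of the points (as a diameter) or three (as a circumcircle).
The minimum enclosing circle is determined by three boundary points: (7, -10), (7, 9), (-7, -6).
Their circumcentre is (15/7, -0.5) with r² = 22313/196.
The farthest remaining point (0, -10) is at distance² 18589/196 ≤ 22313/196.
r = √(22313/196) ≈ 10.670.

10.670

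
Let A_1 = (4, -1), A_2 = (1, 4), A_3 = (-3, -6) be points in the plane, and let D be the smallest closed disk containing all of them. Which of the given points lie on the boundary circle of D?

Side lengths²: A_1A_2² = 34, A_1A_3² = 74, A_2A_3² = 116.
Since A_2A_3² = 116 ≥ 74 + 34 = 108, the angle opposite A_2A_3 is not acute, so the smallest enclosing circle has A_2A_3 as diameter.
Centre = midpoint of A_2A_3 = (-1, -1), r² = 116/4 = 29.
The points at distance exactly r from the centre are A_2, A_3 — 2 points.

A_2, A_3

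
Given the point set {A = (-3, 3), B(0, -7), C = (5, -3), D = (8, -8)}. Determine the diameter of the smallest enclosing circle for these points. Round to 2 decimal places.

The farthest pair is A–D with squared distance 242. The circle on this segment as diameter has centre (2.5, -2.5) and r² = 242/4 = 60.5.
Check B: distance² to centre = 26.5 ≤ 60.5, so it lies inside.
All remaining points lie in this disk, and no smaller disk contains both endpoints, so this is the minimum enclosing circle.
Diameter = 2r = 2√(60.5) ≈ 15.56.

15.56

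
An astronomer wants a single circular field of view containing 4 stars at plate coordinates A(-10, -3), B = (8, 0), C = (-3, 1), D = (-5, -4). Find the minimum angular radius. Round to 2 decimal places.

By Welzl's lemma the MEC is supported by two points (diametrically opposite) or three points (on a circumcircle).
The farthest pair is A–B with squared distance 333. The circle on this segment as diameter has centre (-1, -1.5) and r² = 333/4 = 83.25.
Check C: distance² to centre = 10.25 ≤ 83.25, so it lies inside.
All remaining points lie in this disk, and no smaller disk contains both endpoints, so this is the minimum enclosing circle.
r = √(83.25) ≈ 9.12.

9.12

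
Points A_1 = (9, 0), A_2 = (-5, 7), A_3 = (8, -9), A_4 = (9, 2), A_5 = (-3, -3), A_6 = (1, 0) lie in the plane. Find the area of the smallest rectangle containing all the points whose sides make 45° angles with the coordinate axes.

In coordinates u = x + y, v = x − y the rectangle is axis-aligned; the map (x,y)→(u,v) scales areas by 2.
u-values: 9, 2, -1, 11, -6, 1; range = 11 − (-6) = 17.
v-values: 9, -12, 17, 7, 0, 1; range = 17 − (-12) = 29.
Area = (17 × 29) / 2 = 246.5.

246.5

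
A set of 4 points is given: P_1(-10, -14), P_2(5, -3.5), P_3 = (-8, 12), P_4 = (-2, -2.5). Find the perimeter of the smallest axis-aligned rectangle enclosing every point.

82

Width = max x − min x = 5 − (-10) = 15.
Height = max y − min y = 12 − (-14) = 26.
Perimeter = 2(15 + 26) = 82.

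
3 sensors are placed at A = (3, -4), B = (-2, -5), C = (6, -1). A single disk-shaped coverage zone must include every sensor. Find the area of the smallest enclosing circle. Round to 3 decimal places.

Side lengths²: AB² = 26, AC² = 18, BC² = 80.
Since BC² = 80 ≥ 26 + 18 = 44, the angle opposite BC is not acute, so the smallest enclosing circle has BC as diameter.
Centre = midpoint of BC = (2, -3), r² = 80/4 = 20.
Area = π·r² = π·20 ≈ 62.832.

62.832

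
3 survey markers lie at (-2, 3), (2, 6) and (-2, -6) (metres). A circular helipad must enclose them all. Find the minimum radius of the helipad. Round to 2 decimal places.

Call the three points A, B, C in the order given.
Side lengths²: AB² = 25, AC² = 81, BC² = 160.
Since BC² = 160 ≥ 81 + 25 = 106, the angle opposite BC is not acute, so the smallest enclosing circle has BC as diameter.
Centre = midpoint of BC = (0, 0), r² = 160/4 = 40.
r = √40 ≈ 6.32.

6.32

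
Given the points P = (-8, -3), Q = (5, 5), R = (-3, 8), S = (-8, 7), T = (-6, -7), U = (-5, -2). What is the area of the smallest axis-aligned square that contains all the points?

225

The bounding box has width 13 and height 15.
An axis-aligned square enclosing the set must have side ≥ max(width, height).
So the minimum side is max(13, 15) = 15.
Area = 15² = 225.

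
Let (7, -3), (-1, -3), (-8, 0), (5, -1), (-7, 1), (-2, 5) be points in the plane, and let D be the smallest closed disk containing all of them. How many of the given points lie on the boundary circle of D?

2

A smallest enclosing disk is always determined by at most three of the input points on its boundary.
The farthest pair is (7, -3)–(-8, 0) with squared distance 234. The circle on this segment as diameter has centre (-0.5, -1.5) and r² = 234/4 = 58.5.
Check (-1, -3): distance² to centre = 2.5 ≤ 58.5, so it lies inside.
All remaining points lie in this disk, and no smaller disk contains both endpoints, so this is the minimum enclosing circle.
The points at distance exactly r from the centre are (7, -3), (-8, 0) — 2 points.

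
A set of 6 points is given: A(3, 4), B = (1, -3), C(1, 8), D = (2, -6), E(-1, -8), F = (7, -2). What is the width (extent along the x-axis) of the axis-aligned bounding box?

max x = 7, min x = -1, so width = 8.

8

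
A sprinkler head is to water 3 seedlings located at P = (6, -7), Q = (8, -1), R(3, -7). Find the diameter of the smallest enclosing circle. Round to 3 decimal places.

7.810

Side lengths²: PQ² = 40, PR² = 9, QR² = 61.
Since QR² = 61 ≥ 40 + 9 = 49, the angle opposite QR is not acute, so the smallest enclosing circle has QR as diameter.
Centre = midpoint of QR = (5.5, -4), r² = 61/4 = 15.25.
Diameter = 2r = 2√(15.25) ≈ 7.810.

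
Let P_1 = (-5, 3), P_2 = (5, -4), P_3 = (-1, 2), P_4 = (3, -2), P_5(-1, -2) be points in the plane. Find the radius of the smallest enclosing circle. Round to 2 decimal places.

6.10

A smallest enclosing disk is always determined by at most three of the input points on its boundary.
The farthest pair is P_1–P_2 with squared distance 149. The circle on this segment as diameter has centre (0, -0.5) and r² = 149/4 = 37.25.
Check P_3: distance² to centre = 7.25 ≤ 37.25, so it lies inside.
All remaining points lie in this disk, and no smaller disk contains both endpoints, so this is the minimum enclosing circle.
r = √(37.25) ≈ 6.10.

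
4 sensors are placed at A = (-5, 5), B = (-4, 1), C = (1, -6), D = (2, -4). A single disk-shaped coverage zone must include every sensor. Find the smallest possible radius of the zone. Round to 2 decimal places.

The farthest pair is A–C with squared distance 157. The circle on this segment as diameter has centre (-2, -0.5) and r² = 157/4 = 39.25.
Check B: distance² to centre = 6.25 ≤ 39.25, so it lies inside.
All remaining points lie in this disk, and no smaller disk contains both endpoints, so this is the minimum enclosing circle.
r = √(39.25) ≈ 6.26.

6.26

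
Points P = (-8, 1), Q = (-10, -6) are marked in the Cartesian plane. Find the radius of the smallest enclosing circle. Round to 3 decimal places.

The smallest circle enclosing two points has them as diameter endpoints.
Centre = midpoint = (-9, -2.5); r² = |PQ|²/4 = 53/4 = 13.25.
r = √(13.25) ≈ 3.640.

3.640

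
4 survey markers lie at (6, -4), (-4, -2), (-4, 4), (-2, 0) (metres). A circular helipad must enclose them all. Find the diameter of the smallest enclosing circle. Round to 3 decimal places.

By Welzl's lemma the MEC is supported by two points (diametrically opposite) or three points (on a circumcircle).
The farthest pair is (6, -4)–(-4, 4) with squared distance 164. The circle on this segment as diameter has centre (1, 0) and r² = 164/4 = 41.
Check (-4, -2): distance² to centre = 29 ≤ 41, so it lies inside.
All remaining points lie in this disk, and no smaller disk contains both endpoints, so this is the minimum enclosing circle.
Diameter = 2r = 2√41 ≈ 12.806.

12.806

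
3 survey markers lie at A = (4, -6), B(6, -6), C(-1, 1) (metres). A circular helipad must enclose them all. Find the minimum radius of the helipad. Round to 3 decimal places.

Side lengths²: AB² = 4, AC² = 74, BC² = 98.
Since BC² = 98 ≥ 74 + 4 = 78, the angle opposite BC is not acute, so the smallest enclosing circle has BC as diameter.
Centre = midpoint of BC = (2.5, -2.5), r² = 98/4 = 24.5.
r = √(24.5) ≈ 4.950.

4.950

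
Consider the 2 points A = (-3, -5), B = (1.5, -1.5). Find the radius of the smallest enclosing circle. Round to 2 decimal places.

2.85

The smallest circle enclosing two points has them as diameter endpoints.
Centre = midpoint = (-0.75, -3.25); r² = |AB|²/4 = 32.5/4 = 8.125.
r = √(8.125) ≈ 2.85.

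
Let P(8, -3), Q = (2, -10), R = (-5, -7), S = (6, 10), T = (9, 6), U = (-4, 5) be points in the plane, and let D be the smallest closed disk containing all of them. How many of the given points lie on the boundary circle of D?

3

By Welzl's lemma the MEC is supported by two points (diametrically opposite) or three points (on a circumcircle).
The minimum enclosing circle is determined by three boundary points: Q, R, S.
Their circumcentre is (87/38, 13/38) with r² = 77285/722.
The farthest remaining point T is at distance² 55625/722 ≤ 77285/722.
The points at distance exactly r from the centre are Q, R, S — 3 points.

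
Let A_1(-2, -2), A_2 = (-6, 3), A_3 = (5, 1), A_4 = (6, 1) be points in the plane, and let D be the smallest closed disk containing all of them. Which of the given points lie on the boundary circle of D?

By Welzl's lemma the MEC is supported by two points (diametrically opposite) or three points (on a circumcircle).
The farthest pair is A_2–A_4 with squared distance 148. The circle on this segment as diameter has centre (0, 2) and r² = 148/4 = 37.
Check A_1: distance² to centre = 20 ≤ 37, so it lies inside.
All remaining points lie in this disk, and no smaller disk contains both endpoints, so this is the minimum enclosing circle.
The points at distance exactly r from the centre are A_2, A_4 — 2 points.

A_2, A_4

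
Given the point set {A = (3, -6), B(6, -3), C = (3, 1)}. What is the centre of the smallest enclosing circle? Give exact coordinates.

(3, -2.5)

Side lengths²: AB² = 18, AC² = 49, BC² = 25.
Since AC² = 49 ≥ 25 + 18 = 43, the angle opposite AC is not acute, so the smallest enclosing circle has AC as diameter.
Centre = midpoint of AC = (3, -2.5), r² = 49/4 = 12.25.
Centre = (3, -2.5).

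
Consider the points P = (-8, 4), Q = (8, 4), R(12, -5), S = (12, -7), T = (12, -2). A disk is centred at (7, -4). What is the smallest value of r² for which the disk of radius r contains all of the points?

The required radius is the distance from (7, -4) to the farthest point.
Squared distances: 289, 65, 26, 34, 29.
Maximum is 289, attained at P.

289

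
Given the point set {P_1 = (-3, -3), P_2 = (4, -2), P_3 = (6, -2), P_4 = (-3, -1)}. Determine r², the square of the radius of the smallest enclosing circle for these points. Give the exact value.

1681/81

By Welzl's lemma the MEC is supported by two points (diametrically opposite) or three points (on a circumcircle).
The minimum enclosing circle is determined by three boundary points: P_1, P_3, P_4.
Their circumcentre is (13/9, -2) with r² = 1681/81.
The farthest remaining point P_2 is at distance² 529/81 ≤ 1681/81.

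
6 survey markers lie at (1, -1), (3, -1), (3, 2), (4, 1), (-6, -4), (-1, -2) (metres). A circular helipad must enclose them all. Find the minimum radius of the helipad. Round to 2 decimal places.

5.59

By Welzl's lemma the MEC is supported by two points (diametrically opposite) or three points (on a circumcircle).
The farthest pair is (4, 1)–(-6, -4) with squared distance 125. The circle on this segment as diameter has centre (-1, -1.5) and r² = 125/4 = 31.25.
Check (1, -1): distance² to centre = 4.25 ≤ 31.25, so it lies inside.
All remaining points lie in this disk, and no smaller disk contains both endpoints, so this is the minimum enclosing circle.
r = √(31.25) ≈ 5.59.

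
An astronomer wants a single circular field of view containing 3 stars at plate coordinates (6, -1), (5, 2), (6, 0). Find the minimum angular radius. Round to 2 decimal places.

1.58

Call the three points A, B, C in the order given.
Side lengths²: AB² = 10, AC² = 1, BC² = 5.
Since AB² = 10 ≥ 5 + 1 = 6, the angle opposite AB is not acute, so the smallest enclosing circle has AB as diameter.
Centre = midpoint of AB = (5.5, 0.5), r² = 10/4 = 2.5.
r = √(2.5) ≈ 1.58.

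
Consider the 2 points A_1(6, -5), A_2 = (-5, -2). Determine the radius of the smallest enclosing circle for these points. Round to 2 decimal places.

The smallest circle enclosing two points has them as diameter endpoints.
Centre = midpoint = (0.5, -3.5); r² = |A_1A_2|²/4 = 130/4 = 32.5.
r = √(32.5) ≈ 5.70.

5.70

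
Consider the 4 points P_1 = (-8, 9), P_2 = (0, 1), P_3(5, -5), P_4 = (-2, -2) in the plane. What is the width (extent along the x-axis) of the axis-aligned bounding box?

max x = 5, min x = -8, so width = 13.

13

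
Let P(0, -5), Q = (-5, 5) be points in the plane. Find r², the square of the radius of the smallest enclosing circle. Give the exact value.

The smallest circle enclosing two points has them as diameter endpoints.
Centre = midpoint = (-2.5, 0); r² = |PQ|²/4 = 125/4 = 31.25.

31.25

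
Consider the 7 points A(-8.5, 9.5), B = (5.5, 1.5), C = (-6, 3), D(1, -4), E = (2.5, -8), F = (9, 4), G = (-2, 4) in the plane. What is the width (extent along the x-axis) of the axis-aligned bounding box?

17.5

max x = 9, min x = -8.5, so width = 17.5.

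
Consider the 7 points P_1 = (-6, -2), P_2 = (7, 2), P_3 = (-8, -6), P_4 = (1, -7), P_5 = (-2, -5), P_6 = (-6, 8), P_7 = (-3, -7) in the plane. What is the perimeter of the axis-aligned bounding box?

60

Width = max x − min x = 7 − (-8) = 15.
Height = max y − min y = 8 − (-7) = 15.
Perimeter = 2(15 + 15) = 60.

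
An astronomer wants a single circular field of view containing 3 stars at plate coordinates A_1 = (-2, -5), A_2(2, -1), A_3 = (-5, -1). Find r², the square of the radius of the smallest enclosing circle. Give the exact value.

Side lengths²: A_1A_2² = 32, A_1A_3² = 25, A_2A_3² = 49.
Since A_2A_3² = 49 < 32 + 25 = 57, the triangle is acute, so the smallest enclosing circle is the circumcircle.
Circumcentre = (-1.5, -1.5), r² = 12.5.

12.5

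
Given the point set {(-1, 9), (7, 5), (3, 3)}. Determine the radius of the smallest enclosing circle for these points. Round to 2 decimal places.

4.47

Call the three points A, B, C in the order given.
Side lengths²: AB² = 80, AC² = 52, BC² = 20.
Since AB² = 80 ≥ 52 + 20 = 72, the angle opposite AB is not acute, so the smallest enclosing circle has AB as diameter.
Centre = midpoint of AB = (3, 7), r² = 80/4 = 20.
r = √20 ≈ 4.47.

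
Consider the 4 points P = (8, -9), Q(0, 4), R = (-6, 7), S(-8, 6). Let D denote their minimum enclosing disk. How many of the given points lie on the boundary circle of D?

2

By Welzl's lemma the MEC is supported by two points (diametrically opposite) or three points (on a circumcircle).
The farthest pair is P–S with squared distance 481. The circle on this segment as diameter has centre (0, -1.5) and r² = 481/4 = 120.25.
Check Q: distance² to centre = 30.25 ≤ 120.25, so it lies inside.
All remaining points lie in this disk, and no smaller disk contains both endpoints, so this is the minimum enclosing circle.
The points at distance exactly r from the centre are P, S — 2 points.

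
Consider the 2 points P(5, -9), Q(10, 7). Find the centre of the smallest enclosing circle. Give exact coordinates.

(7.5, -1)

The smallest circle enclosing two points has them as diameter endpoints.
Centre = midpoint = (7.5, -1); r² = |PQ|²/4 = 281/4 = 70.25.
Centre = (7.5, -1).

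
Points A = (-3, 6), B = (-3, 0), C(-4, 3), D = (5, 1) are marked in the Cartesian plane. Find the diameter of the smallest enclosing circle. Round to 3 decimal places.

9.507

A smallest enclosing disk is always determined by at most three of the input points on its boundary.
The minimum enclosing circle is determined by three boundary points: A, B, D.
Their circumcentre is (0.6875, 3) with r² = 22.59765625.
The farthest remaining point C is at distance² 21.97265625 ≤ 22.59765625.
Diameter = 2r = 2√(22.59765625) ≈ 9.507.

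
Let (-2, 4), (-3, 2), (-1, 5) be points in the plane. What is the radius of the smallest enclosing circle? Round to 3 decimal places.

Call the three points A, B, C in the order given.
Side lengths²: AB² = 5, AC² = 2, BC² = 13.
Since BC² = 13 ≥ 5 + 2 = 7, the angle opposite BC is not acute, so the smallest enclosing circle has BC as diameter.
Centre = midpoint of BC = (-2, 3.5), r² = 13/4 = 3.25.
r = √(3.25) ≈ 1.803.

1.803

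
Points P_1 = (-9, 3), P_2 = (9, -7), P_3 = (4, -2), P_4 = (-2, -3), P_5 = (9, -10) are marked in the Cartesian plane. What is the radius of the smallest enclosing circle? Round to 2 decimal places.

11.10

The farthest pair is P_1–P_5 with squared distance 493. The circle on this segment as diameter has centre (0, -3.5) and r² = 493/4 = 123.25.
Check P_2: distance² to centre = 93.25 ≤ 123.25, so it lies inside.
All remaining points lie in this disk, and no smaller disk contains both endpoints, so this is the minimum enclosing circle.
r = √(123.25) ≈ 11.10.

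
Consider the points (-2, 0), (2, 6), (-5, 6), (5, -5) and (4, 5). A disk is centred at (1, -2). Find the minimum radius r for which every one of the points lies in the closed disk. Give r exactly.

10

The required radius is the distance from (1, -2) to the farthest point.
Squared distances: 13, 65, 100, 25, 58.
Maximum is 100, attained at (-5, 6).
r = √100 = 10.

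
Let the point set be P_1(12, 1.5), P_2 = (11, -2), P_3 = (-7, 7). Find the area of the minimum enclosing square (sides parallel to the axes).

The bounding box has width 19 and height 9.
An axis-aligned square enclosing the set must have side ≥ max(width, height).
So the minimum side is max(19, 9) = 19.
Area = 19² = 361.

361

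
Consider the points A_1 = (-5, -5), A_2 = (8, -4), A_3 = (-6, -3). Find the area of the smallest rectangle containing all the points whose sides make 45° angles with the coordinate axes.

105

In coordinates u = x + y, v = x − y the rectangle is axis-aligned; the map (x,y)→(u,v) scales areas by 2.
u-values: -10, 4, -9; range = 4 − (-10) = 14.
v-values: 0, 12, -3; range = 12 − (-3) = 15.
Area = (14 × 15) / 2 = 105.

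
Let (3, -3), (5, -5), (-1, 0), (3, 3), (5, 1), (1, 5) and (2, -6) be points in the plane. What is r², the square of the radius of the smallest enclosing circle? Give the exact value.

The minimum enclosing circle of a finite set is fixed by two of the points (as a diameter) or three (as a circumcircle).
The minimum enclosing circle is determined by three boundary points: (5, -5), (1, 5), (2, -6).
Their circumcentre is (31/17, -8/17) with r² = 8845/289.
The farthest remaining point (3, 3) is at distance² 3881/289 ≤ 8845/289.

8845/289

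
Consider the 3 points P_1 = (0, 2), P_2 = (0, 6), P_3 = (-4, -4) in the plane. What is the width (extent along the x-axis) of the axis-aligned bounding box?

max x = 0, min x = -4, so width = 4.

4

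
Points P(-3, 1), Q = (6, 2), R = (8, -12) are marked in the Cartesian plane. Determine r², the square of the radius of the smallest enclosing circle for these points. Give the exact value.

72.5

Side lengths²: PQ² = 82, PR² = 290, QR² = 200.
Since PR² = 290 ≥ 200 + 82 = 282, the angle opposite PR is not acute, so the smallest enclosing circle has PR as diameter.
Centre = midpoint of PR = (2.5, -5.5), r² = 290/4 = 72.5.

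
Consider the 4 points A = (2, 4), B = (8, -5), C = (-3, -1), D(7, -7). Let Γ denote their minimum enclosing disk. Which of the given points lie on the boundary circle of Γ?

A smallest enclosing disk is always determined by at most three of the input points on its boundary.
The minimum enclosing circle is determined by three boundary points: A, C, D.
Their circumcentre is (3.125, -2.125) with r² = 38.78125.
The farthest remaining point B is at distance² 32.03125 ≤ 38.78125.
The points at distance exactly r from the centre are A, C, D — 3 points.

A, C, D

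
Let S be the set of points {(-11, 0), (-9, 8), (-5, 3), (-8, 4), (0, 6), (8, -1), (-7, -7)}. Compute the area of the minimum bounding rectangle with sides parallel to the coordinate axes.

285

x ranges over [-11, 8], width 19.
y ranges over [-7, 8], height 15.
Area = 19 × 15 = 285.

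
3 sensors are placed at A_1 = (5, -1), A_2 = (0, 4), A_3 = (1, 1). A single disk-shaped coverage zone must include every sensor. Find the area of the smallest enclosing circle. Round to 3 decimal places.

Side lengths²: A_1A_2² = 50, A_1A_3² = 20, A_2A_3² = 10.
Since A_1A_2² = 50 ≥ 20 + 10 = 30, the angle opposite A_1A_2 is not acute, so the smallest enclosing circle has A_1A_2 as diameter.
Centre = midpoint of A_1A_2 = (2.5, 1.5), r² = 50/4 = 12.5.
Area = π·r² = π·12.5 ≈ 39.270.

39.270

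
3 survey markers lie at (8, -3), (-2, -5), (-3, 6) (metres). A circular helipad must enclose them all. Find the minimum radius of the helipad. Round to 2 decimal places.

Call the three points A, B, C in the order given.
Side lengths²: AB² = 104, AC² = 202, BC² = 122.
Since AC² = 202 < 122 + 104 = 226, the triangle is acute, so the smallest enclosing circle is the circumcircle.
Circumcentre = (113/56, 51/56), r² = 80093/1568.
r = √(80093/1568) ≈ 7.15.

7.15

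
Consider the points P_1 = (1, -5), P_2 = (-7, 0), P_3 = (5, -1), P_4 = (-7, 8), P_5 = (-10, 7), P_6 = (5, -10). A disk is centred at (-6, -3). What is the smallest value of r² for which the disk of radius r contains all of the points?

170

The required radius is the distance from (-6, -3) to the farthest point.
Squared distances: 53, 10, 125, 122, 116, 170.
Maximum is 170, attained at P_6.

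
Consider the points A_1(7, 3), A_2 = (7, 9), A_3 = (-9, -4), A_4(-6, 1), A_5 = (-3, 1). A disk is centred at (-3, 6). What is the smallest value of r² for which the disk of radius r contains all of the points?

The required radius is the distance from (-3, 6) to the farthest point.
Squared distances: 109, 109, 136, 34, 25.
Maximum is 136, attained at A_3.

136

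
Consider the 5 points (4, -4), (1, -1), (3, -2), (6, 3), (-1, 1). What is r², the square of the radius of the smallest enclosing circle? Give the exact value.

2809/162

The minimum enclosing circle of a finite set is fixed by two of the points (as a diameter) or three (as a circumcircle).
The minimum enclosing circle is determined by three boundary points: (4, -4), (6, 3), (-1, 1).
Their circumcentre is (55/18, 1/18) with r² = 2809/162.
The farthest remaining point (1, -1) is at distance² 865/162 ≤ 2809/162.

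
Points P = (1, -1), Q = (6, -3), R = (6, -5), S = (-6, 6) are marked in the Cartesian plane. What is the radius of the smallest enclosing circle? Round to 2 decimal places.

By Welzl's lemma the MEC is supported by two points (diametrically opposite) or three points (on a circumcircle).
The farthest pair is R–S with squared distance 265. The circle on this segment as diameter has centre (0, 0.5) and r² = 265/4 = 66.25.
Check P: distance² to centre = 3.25 ≤ 66.25, so it lies inside.
All remaining points lie in this disk, and no smaller disk contains both endpoints, so this is the minimum enclosing circle.
r = √(66.25) ≈ 8.14.

8.14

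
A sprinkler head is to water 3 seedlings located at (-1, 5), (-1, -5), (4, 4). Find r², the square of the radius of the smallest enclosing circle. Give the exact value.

Call the three points A, B, C in the order given.
Side lengths²: AB² = 100, AC² = 26, BC² = 106.
Since BC² = 106 < 100 + 26 = 126, the triangle is acute, so the smallest enclosing circle is the circumcircle.
Circumcentre = (0.6, 0), r² = 27.56.

27.56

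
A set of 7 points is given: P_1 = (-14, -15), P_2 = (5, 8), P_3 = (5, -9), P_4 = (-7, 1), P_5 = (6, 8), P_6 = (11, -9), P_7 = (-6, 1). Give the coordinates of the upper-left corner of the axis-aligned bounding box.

(-14, 8)

x-range [-14, 11], y-range [-15, 8].
The upper-left corner is (-14, 8).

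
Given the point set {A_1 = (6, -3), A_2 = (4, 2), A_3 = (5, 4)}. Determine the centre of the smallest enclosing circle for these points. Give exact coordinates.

Side lengths²: A_1A_2² = 29, A_1A_3² = 50, A_2A_3² = 5.
Since A_1A_3² = 50 ≥ 29 + 5 = 34, the angle opposite A_1A_3 is not acute, so the smallest enclosing circle has A_1A_3 as diameter.
Centre = midpoint of A_1A_3 = (5.5, 0.5), r² = 50/4 = 12.5.
Centre = (5.5, 0.5).

(5.5, 0.5)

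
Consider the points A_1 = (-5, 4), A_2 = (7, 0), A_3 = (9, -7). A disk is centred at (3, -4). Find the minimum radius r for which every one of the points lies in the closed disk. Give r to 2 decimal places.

11.31

The required radius is the distance from (3, -4) to the farthest point.
Squared distances: 128, 32, 45.
Maximum is 128, attained at A_1.
r = √128 ≈ 11.31.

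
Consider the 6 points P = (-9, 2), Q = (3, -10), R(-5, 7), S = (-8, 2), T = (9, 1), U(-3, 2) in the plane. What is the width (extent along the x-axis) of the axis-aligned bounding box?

max x = 9, min x = -9, so width = 18.

18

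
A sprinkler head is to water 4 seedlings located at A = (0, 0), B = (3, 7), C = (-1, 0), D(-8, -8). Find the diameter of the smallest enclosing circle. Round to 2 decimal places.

A smallest enclosing disk is always determined by at most three of the input points on its boundary.
The farthest pair is B–D with squared distance 346. The circle on this segment as diameter has centre (-2.5, -0.5) and r² = 346/4 = 86.5.
Check A: distance² to centre = 6.5 ≤ 86.5, so it lies inside.
All remaining points lie in this disk, and no smaller disk contains both endpoints, so this is the minimum enclosing circle.
Diameter = 2r = 2√(86.5) ≈ 18.60.

18.60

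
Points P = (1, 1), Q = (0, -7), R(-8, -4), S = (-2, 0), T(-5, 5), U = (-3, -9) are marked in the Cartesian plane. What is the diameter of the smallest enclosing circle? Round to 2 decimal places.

14.14

The minimum enclosing circle of a finite set is fixed by two of the points (as a diameter) or three (as a circumcircle).
The farthest pair is T–U with squared distance 200. The circle on this segment as diameter has centre (-4, -2) and r² = 200/4 = 50.
Check P: distance² to centre = 34 ≤ 50, so it lies inside.
All remaining points lie in this disk, and no smaller disk contains both endpoints, so this is the minimum enclosing circle.
Diameter = 2r = 2√50 ≈ 14.14.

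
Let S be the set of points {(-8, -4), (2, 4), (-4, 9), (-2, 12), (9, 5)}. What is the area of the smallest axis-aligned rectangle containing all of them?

x ranges over [-8, 9], width 17.
y ranges over [-4, 12], height 16.
Area = 17 × 16 = 272.

272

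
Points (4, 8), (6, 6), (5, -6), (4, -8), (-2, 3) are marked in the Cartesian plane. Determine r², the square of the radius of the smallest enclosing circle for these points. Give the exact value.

64

The farthest pair is (4, 8)–(4, -8) with squared distance 256. The circle on this segment as diameter has centre (4, 0) and r² = 256/4 = 64.
Check (6, 6): distance² to centre = 40 ≤ 64, so it lies inside.
All remaining points lie in this disk, and no smaller disk contains both endpoints, so this is the minimum enclosing circle.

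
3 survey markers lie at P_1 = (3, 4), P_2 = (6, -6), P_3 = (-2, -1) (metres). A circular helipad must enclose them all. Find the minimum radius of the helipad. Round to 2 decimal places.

Side lengths²: P_1P_2² = 109, P_1P_3² = 50, P_2P_3² = 89.
Since P_1P_2² = 109 < 89 + 50 = 139, the triangle is acute, so the smallest enclosing circle is the circumcircle.
Circumcentre = (87/26, -35/26), r² = 9701/338.
r = √(9701/338) ≈ 5.36.

5.36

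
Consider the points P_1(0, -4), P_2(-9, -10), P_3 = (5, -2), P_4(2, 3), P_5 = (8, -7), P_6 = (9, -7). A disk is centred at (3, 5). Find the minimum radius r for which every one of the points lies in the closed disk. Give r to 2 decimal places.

The required radius is the distance from (3, 5) to the farthest point.
Squared distances: 90, 369, 53, 5, 169, 180.
Maximum is 369, attained at P_2.
r = √369 ≈ 19.21.

19.21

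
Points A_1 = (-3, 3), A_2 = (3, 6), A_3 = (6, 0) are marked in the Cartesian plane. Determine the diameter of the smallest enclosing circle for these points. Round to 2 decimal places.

Side lengths²: A_1A_2² = 45, A_1A_3² = 90, A_2A_3² = 45.
Since A_1A_3² = 90 ≥ 45 + 45 = 90, the angle opposite A_1A_3 is not acute, so the smallest enclosing circle has A_1A_3 as diameter.
Centre = midpoint of A_1A_3 = (1.5, 1.5), r² = 90/4 = 22.5.
Diameter = 2r = 2√(22.5) ≈ 9.49.

9.49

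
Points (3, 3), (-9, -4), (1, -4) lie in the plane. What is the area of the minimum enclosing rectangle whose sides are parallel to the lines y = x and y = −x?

95

In coordinates u = x + y, v = x − y the rectangle is axis-aligned; the map (x,y)→(u,v) scales areas by 2.
u-values: 6, -13, -3; range = 6 − (-13) = 19.
v-values: 0, -5, 5; range = 5 − (-5) = 10.
Area = (19 × 10) / 2 = 95.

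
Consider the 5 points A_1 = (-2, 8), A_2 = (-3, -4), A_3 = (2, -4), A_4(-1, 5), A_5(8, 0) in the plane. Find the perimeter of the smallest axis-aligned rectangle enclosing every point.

46

Width = max x − min x = 8 − (-3) = 11.
Height = max y − min y = 8 − (-4) = 12.
Perimeter = 2(11 + 12) = 46.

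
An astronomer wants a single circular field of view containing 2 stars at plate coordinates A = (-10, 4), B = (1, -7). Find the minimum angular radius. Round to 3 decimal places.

The smallest circle enclosing two points has them as diameter endpoints.
Centre = midpoint = (-4.5, -1.5); r² = |AB|²/4 = 242/4 = 60.5.
r = √(60.5) ≈ 7.778.

7.778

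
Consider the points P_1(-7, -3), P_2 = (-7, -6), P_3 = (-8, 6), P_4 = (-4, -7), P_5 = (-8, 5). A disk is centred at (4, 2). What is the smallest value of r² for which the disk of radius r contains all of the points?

185

The required radius is the distance from (4, 2) to the farthest point.
Squared distances: 146, 185, 160, 145, 153.
Maximum is 185, attained at P_2.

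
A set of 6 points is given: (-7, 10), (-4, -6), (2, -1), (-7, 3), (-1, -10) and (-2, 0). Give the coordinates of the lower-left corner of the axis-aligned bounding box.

(-7, -10)

x-range [-7, 2], y-range [-10, 10].
The lower-left corner is (-7, -10).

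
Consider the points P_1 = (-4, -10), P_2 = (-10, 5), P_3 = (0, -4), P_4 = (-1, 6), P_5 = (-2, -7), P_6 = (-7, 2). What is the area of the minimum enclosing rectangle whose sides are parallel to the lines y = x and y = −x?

199.5

In coordinates u = x + y, v = x − y the rectangle is axis-aligned; the map (x,y)→(u,v) scales areas by 2.
u-values: -14, -5, -4, 5, -9, -5; range = 5 − (-14) = 19.
v-values: 6, -15, 4, -7, 5, -9; range = 6 − (-15) = 21.
Area = (19 × 21) / 2 = 199.5.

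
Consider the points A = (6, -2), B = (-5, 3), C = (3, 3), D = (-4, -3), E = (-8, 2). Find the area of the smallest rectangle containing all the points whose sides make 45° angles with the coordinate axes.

117

In coordinates u = x + y, v = x − y the rectangle is axis-aligned; the map (x,y)→(u,v) scales areas by 2.
u-values: 4, -2, 6, -7, -6; range = 6 − (-7) = 13.
v-values: 8, -8, 0, -1, -10; range = 8 − (-10) = 18.
Area = (13 × 18) / 2 = 117.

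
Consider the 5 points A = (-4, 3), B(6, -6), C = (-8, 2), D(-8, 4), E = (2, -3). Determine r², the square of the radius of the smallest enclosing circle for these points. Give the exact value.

The minimum enclosing circle of a finite set is fixed by two of the points (as a diameter) or three (as a circumcircle).
The farthest pair is B–D with squared distance 296. The circle on this segment as diameter has centre (-1, -1) and r² = 296/4 = 74.
Check A: distance² to centre = 25 ≤ 74, so it lies inside.
All remaining points lie in this disk, and no smaller disk contains both endpoints, so this is the minimum enclosing circle.

74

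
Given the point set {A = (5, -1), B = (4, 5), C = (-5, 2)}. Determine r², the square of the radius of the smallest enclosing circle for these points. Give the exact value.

20165/722

Side lengths²: AB² = 37, AC² = 109, BC² = 90.
Since AC² = 109 < 90 + 37 = 127, the triangle is acute, so the smallest enclosing circle is the circumcircle.
Circumcentre = (9/38, 49/38), r² = 20165/722.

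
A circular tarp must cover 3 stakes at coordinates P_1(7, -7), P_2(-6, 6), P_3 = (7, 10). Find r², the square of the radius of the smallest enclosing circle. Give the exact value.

92.5

Side lengths²: P_1P_2² = 338, P_1P_3² = 289, P_2P_3² = 185.
Since P_1P_2² = 338 < 289 + 185 = 474, the triangle is acute, so the smallest enclosing circle is the circumcircle.
Circumcentre = (2.5, 1.5), r² = 92.5.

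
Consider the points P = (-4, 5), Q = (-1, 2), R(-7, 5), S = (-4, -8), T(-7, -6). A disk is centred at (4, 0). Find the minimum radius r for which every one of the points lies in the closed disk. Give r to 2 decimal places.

12.53

The required radius is the distance from (4, 0) to the farthest point.
Squared distances: 89, 29, 146, 128, 157.
Maximum is 157, attained at T.
r = √157 ≈ 12.53.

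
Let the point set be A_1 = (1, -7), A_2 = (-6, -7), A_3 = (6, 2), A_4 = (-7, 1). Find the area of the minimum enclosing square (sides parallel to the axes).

The bounding box has width 13 and height 9.
An axis-aligned square enclosing the set must have side ≥ max(width, height).
So the minimum side is max(13, 9) = 13.
Area = 13² = 169.

169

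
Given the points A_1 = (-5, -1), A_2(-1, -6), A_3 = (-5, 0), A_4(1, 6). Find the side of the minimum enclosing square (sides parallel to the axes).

The bounding box has width 6 and height 12.
An axis-aligned square enclosing the set must have side ≥ max(width, height).
So the minimum side is max(6, 12) = 12.

12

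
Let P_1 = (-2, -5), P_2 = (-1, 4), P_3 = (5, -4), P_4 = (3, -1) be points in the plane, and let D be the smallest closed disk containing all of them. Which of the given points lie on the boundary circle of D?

P_1, P_2, P_3

The minimum enclosing circle of a finite set is fixed by two of the points (as a diameter) or three (as a circumcircle).
The minimum enclosing circle is determined by three boundary points: P_1, P_2, P_3.
Their circumcentre is (30/31, -24/31) with r² = 25625/961.
The farthest remaining point P_4 is at distance² 4018/961 ≤ 25625/961.
The points at distance exactly r from the centre are P_1, P_2, P_3 — 3 points.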